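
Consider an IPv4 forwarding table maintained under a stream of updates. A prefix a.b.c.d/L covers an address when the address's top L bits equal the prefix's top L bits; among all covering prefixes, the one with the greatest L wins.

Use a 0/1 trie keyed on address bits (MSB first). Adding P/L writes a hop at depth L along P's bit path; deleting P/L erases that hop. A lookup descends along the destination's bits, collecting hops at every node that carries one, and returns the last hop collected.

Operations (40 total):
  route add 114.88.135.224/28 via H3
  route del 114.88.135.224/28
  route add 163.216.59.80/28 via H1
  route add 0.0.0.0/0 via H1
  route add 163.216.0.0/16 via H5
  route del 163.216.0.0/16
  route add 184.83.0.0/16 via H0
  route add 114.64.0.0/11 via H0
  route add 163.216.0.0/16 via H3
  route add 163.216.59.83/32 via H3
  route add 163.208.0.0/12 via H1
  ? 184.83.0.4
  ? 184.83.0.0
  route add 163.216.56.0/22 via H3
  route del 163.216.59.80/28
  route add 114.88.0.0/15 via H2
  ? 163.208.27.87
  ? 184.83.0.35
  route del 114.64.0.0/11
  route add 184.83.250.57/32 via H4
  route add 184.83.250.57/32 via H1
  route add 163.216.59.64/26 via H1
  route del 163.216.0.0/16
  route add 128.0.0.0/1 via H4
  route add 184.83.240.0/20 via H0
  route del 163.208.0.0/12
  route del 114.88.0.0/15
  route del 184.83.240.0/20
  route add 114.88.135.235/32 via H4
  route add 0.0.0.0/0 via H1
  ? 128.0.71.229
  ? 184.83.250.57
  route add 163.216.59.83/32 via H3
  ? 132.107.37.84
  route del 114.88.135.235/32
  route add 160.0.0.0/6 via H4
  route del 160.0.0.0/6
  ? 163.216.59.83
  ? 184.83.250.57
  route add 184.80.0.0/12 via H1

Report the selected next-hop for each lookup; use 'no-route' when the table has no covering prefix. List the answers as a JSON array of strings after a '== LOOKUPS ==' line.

Apply in order:
  + 114.88.135.224/28 (H3) depth=28
  del 114.88.135.224/28 (clear depth 28)
  + 163.216.59.80/28 (H1) depth=28
  + 0.0.0.0/0 (H1) depth=0
  + 163.216.0.0/16 (H5) depth=16
  del 163.216.0.0/16 (clear depth 16)
  + 184.83.0.0/16 (H0) depth=16
  + 114.64.0.0/11 (H0) depth=11
  + 163.216.0.0/16 (H3) depth=16
  + 163.216.59.83/32 (H3) depth=32
  + 163.208.0.0/12 (H1) depth=12
  lookup 184.83.0.4: bits 1011100001010011 walk d0:H1→d1:-→d2:-→d3:-→d4:-→d5:-→d6:-→d7:-→d8:-→d9:-→d10:-→d11:-→d12:-→d13:-→d14:-→d15:-→d16:H0 -> H0
  lookup 184.83.0.0: bits 1011100001010011 walk d0:H1→d1:-→d2:-→d3:-→d4:-→d5:-→d6:-→d7:-→d8:-→d9:-→d10:-→d11:-→d12:-→d13:-→d14:-→d15:-→d16:H0 -> H0
  + 163.216.56.0/22 (H3) depth=22
  del 163.216.59.80/28 (clear depth 28)
  + 114.88.0.0/15 (H2) depth=15
  lookup 163.208.27.87: bits 101000111101 walk d0:H1→d1:-→d2:-→d3:-→d4:-→d5:-→d6:-→d7:-→d8:-→d9:-→d10:-→d11:-→d12:H1 -> H1
  lookup 184.83.0.35: bits 1011100001010011 walk d0:H1→d1:-→d2:-→d3:-→d4:-→d5:-→d6:-→d7:-→d8:-→d9:-→d10:-→d11:-→d12:-→d13:-→d14:-→d15:-→d16:H0 -> H0
  del 114.64.0.0/11 (clear depth 11)
  + 184.83.250.57/32 (H4) depth=32
  + 184.83.250.57/32 (H1) depth=32
  + 163.216.59.64/26 (H1) depth=26
  del 163.216.0.0/16 (clear depth 16)
  + 128.0.0.0/1 (H4) depth=1
  + 184.83.240.0/20 (H0) depth=20
  del 163.208.0.0/12 (clear depth 12)
  del 114.88.0.0/15 (clear depth 15)
  del 184.83.240.0/20 (clear depth 20)
  + 114.88.135.235/32 (H4) depth=32
  + 0.0.0.0/0 (H1) depth=0
  lookup 128.0.71.229: bits 10 walk d0:H1→d1:H4→d2:- -> H4
  lookup 184.83.250.57: bits 10111000010100111111101000111001 walk d0:H1→d1:H4→d2:-→d3:-→d4:-→d5:-→d6:-→d7:-→d8:-→d9:-→d10:-→d11:-→d12:-→d13:-→d14:-→d15:-→d16:H0→d17:-→d18:-→d19:-→d20:-→d21:-→d22:-→d23:-→d24:-→d25:-→d26:-→d27:-→d28:-→d29:-→d30:-→d31:-→d32:H1 -> H1
  + 163.216.59.83/32 (H3) depth=32
  lookup 132.107.37.84: bits 10 walk d0:H1→d1:H4→d2:- -> H4
  del 114.88.135.235/32 (clear depth 32)
  + 160.0.0.0/6 (H4) depth=6
  del 160.0.0.0/6 (clear depth 6)
  lookup 163.216.59.83: bits 10100011110110000011101101010011 walk d0:H1→d1:H4→d2:-→d3:-→d4:-→d5:-→d6:-→d7:-→d8:-→d9:-→d10:-→d11:-→d12:-→d13:-→d14:-→d15:-→d16:-→d17:-→d18:-→d19:-→d20:-→d21:-→d22:H3→d23:-→d24:-→d25:-→d26:H1→d27:-→d28:-→d29:-→d30:-→d31:-→d32:H3 -> H3
  lookup 184.83.250.57: bits 10111000010100111111101000111001 walk d0:H1→d1:H4→d2:-→d3:-→d4:-→d5:-→d6:-→d7:-→d8:-→d9:-→d10:-→d11:-→d12:-→d13:-→d14:-→d15:-→d16:H0→d17:-→d18:-→d19:-→d20:-→d21:-→d22:-→d23:-→d24:-→d25:-→d26:-→d27:-→d28:-→d29:-→d30:-→d31:-→d32:H1 -> H1
  + 184.80.0.0/12 (H1) depth=12

== LOOKUPS ==
["H0","H0","H1","H0","H4","H1","H4","H3","H1"]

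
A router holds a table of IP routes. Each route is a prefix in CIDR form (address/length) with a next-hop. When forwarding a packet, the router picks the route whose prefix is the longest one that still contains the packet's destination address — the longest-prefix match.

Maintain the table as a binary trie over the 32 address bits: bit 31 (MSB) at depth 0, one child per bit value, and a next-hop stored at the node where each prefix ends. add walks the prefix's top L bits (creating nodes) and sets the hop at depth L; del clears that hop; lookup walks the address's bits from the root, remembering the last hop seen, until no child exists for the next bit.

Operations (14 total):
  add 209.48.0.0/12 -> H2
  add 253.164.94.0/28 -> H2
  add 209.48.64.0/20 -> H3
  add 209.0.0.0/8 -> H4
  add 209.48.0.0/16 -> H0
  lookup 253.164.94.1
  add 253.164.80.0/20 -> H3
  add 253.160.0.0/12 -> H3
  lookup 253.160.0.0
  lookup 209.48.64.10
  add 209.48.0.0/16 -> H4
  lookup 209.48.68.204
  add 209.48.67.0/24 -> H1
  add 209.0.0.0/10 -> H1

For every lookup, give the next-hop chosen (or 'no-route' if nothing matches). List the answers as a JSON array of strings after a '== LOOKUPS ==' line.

Process each operation:
  + 209.48.0.0/12 (H2) depth=12
  + 253.164.94.0/28 (H2) depth=28
  + 209.48.64.0/20 (H3) depth=20
  + 209.0.0.0/8 (H4) depth=8
  + 209.48.0.0/16 (H0) depth=16
  ? 253.164.94.1  path d0:-→d1:-→d2:-→d3:-→d4:-→d5:-→d6:-→d7:-→d8:-→d9:-→d10:-→d11:-→d12:-→d13:-→d14:-→d15:-→d16:-→d17:-→d18:-→d19:-→d20:-→d21:-→d22:-→d23:-→d24:-→d25:-→d26:-→d27:-→d28:H2  best=H2
  + 253.164.80.0/20 (H3) depth=20
  + 253.160.0.0/12 (H3) depth=12
  ? 253.160.0.0  path d0:-→d1:-→d2:-→d3:-→d4:-→d5:-→d6:-→d7:-→d8:-→d9:-→d10:-→d11:-→d12:H3→d13:-  best=H3
  ? 209.48.64.10  path d0:-→d1:-→d2:-→d3:-→d4:-→d5:-→d6:-→d7:-→d8:H4→d9:-→d10:-→d11:-→d12:H2→d13:-→d14:-→d15:-→d16:H0→d17:-→d18:-→d19:-→d20:H3  best=H3
  + 209.48.0.0/16 (H4) depth=16
  ? 209.48.68.204  path d0:-→d1:-→d2:-→d3:-→d4:-→d5:-→d6:-→d7:-→d8:H4→d9:-→d10:-→d11:-→d12:H2→d13:-→d14:-→d15:-→d16:H4→d17:-→d18:-→d19:-→d20:H3  best=H3
  + 209.48.67.0/24 (H1) depth=24
  + 209.0.0.0/10 (H1) depth=10

== LOOKUPS ==
["H2","H3","H3","H3"]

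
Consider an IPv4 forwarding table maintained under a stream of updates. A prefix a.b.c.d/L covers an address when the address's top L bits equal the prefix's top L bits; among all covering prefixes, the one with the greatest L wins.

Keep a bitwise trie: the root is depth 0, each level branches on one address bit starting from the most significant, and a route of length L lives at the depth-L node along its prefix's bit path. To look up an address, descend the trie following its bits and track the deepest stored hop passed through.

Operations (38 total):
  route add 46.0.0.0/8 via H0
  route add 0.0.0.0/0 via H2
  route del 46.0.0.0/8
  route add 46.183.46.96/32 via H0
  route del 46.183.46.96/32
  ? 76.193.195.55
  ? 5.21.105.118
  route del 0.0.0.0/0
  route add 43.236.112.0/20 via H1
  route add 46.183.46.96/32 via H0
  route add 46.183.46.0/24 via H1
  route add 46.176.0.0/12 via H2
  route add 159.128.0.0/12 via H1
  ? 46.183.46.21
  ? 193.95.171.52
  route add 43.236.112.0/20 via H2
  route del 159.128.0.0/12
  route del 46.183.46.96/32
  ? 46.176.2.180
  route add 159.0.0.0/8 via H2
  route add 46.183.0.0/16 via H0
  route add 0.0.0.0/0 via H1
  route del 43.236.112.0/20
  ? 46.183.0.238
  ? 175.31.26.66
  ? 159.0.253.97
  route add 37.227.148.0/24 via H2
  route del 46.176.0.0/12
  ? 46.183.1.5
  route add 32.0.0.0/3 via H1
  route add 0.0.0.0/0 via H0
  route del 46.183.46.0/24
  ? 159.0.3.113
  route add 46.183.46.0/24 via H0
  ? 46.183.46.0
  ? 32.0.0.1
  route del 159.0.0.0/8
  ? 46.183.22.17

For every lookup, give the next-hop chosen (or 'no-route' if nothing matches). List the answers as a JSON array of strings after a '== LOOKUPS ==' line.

Apply in order:
  add 46.0.0.0/8 -> H0 at depth 8
  add 0.0.0.0/0 -> H2 at depth 0
  - 46.0.0.0/8 clear@8
  add 46.183.46.96/32 -> H0 at depth 32
  - 46.183.46.96/32 clear@32
  lookup 76.193.195.55: bits 0 walk d0:H2→d1:- -> H2
  lookup 5.21.105.118: bits 00 walk d0:H2→d1:-→d2:- -> H2
  - 0.0.0.0/0 clear@0
  add 43.236.112.0/20 -> H1 at depth 20
  add 46.183.46.96/32 -> H0 at depth 32
  add 46.183.46.0/24 -> H1 at depth 24
  add 46.176.0.0/12 -> H2 at depth 12
  add 159.128.0.0/12 -> H1 at depth 12
  lookup 46.183.46.21: bits 0010111010110111001011100 walk d0:-→d1:-→d2:-→d3:-→d4:-→d5:-→d6:-→d7:-→d8:-→d9:-→d10:-→d11:-→d12:H2→d13:-→d14:-→d15:-→d16:-→d17:-→d18:-→d19:-→d20:-→d21:-→d22:-→d23:-→d24:H1→d25:- -> H1
  lookup 193.95.171.52: bits 1 walk d0:-→d1:- -> no-route
  add 43.236.112.0/20 -> H2 at depth 20
  - 159.128.0.0/12 clear@12
  - 46.183.46.96/32 clear@32
  lookup 46.176.2.180: bits 0010111010110 walk d0:-→d1:-→d2:-→d3:-→d4:-→d5:-→d6:-→d7:-→d8:-→d9:-→d10:-→d11:-→d12:H2→d13:- -> H2
  add 159.0.0.0/8 -> H2 at depth 8
  add 46.183.0.0/16 -> H0 at depth 16
  add 0.0.0.0/0 -> H1 at depth 0
  - 43.236.112.0/20 clear@20
  lookup 46.183.0.238: bits 001011101011011100 walk d0:H1→d1:-→d2:-→d3:-→d4:-→d5:-→d6:-→d7:-→d8:-→d9:-→d10:-→d11:-→d12:H2→d13:-→d14:-→d15:-→d16:H0→d17:-→d18:- -> H0
  lookup 175.31.26.66: bits 10 walk d0:H1→d1:-→d2:- -> H1
  lookup 159.0.253.97: bits 10011111 walk d0:H1→d1:-→d2:-→d3:-→d4:-→d5:-→d6:-→d7:-→d8:H2 -> H2
  add 37.227.148.0/24 -> H2 at depth 24
  - 46.176.0.0/12 clear@12
  lookup 46.183.1.5: bits 001011101011011100 walk d0:H1→d1:-→d2:-→d3:-→d4:-→d5:-→d6:-→d7:-→d8:-→d9:-→d10:-→d11:-→d12:-→d13:-→d14:-→d15:-→d16:H0→d17:-→d18:- -> H0
  add 32.0.0.0/3 -> H1 at depth 3
  add 0.0.0.0/0 -> H0 at depth 0
  - 46.183.46.0/24 clear@24
  lookup 159.0.3.113: bits 10011111 walk d0:H0→d1:-→d2:-→d3:-→d4:-→d5:-→d6:-→d7:-→d8:H2 -> H2
  add 46.183.46.0/24 -> H0 at depth 24
  lookup 46.183.46.0: bits 0010111010110111001011100 walk d0:H0→d1:-→d2:-→d3:H1→d4:-→d5:-→d6:-→d7:-→d8:-→d9:-→d10:-→d11:-→d12:-→d13:-→d14:-→d15:-→d16:H0→d17:-→d18:-→d19:-→d20:-→d21:-→d22:-→d23:-→d24:H0→d25:- -> H0
  lookup 32.0.0.1: bits 00100 walk d0:H0→d1:-→d2:-→d3:H1→d4:-→d5:- -> H1
  - 159.0.0.0/8 clear@8
  lookup 46.183.22.17: bits 001011101011011100 walk d0:H0→d1:-→d2:-→d3:H1→d4:-→d5:-→d6:-→d7:-→d8:-→d9:-→d10:-→d11:-→d12:-→d13:-→d14:-→d15:-→d16:H0→d17:-→d18:- -> H0

== LOOKUPS ==
["H2","H2","H1","no-route","H2","H0","H1","H2","H0","H2","H0","H1","H0"]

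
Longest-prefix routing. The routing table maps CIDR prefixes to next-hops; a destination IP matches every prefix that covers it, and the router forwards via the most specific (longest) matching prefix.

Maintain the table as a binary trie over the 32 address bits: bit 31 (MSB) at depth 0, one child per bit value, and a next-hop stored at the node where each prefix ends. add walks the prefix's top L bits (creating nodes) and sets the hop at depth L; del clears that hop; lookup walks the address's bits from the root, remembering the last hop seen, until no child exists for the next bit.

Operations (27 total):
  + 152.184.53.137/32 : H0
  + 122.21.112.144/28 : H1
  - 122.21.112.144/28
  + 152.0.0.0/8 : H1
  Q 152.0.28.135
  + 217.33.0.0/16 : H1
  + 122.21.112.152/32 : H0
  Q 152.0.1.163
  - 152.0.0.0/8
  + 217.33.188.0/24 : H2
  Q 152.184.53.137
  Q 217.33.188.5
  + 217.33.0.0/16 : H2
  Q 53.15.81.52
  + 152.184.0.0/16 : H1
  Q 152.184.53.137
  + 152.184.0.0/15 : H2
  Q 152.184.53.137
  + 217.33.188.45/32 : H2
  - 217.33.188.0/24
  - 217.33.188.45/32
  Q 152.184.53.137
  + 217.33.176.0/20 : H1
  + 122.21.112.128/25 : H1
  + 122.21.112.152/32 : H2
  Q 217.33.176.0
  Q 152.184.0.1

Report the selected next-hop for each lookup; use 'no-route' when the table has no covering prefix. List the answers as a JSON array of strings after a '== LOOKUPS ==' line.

Process each operation:
  + 152.184.53.137/32 (H0) depth=32
  + 122.21.112.144/28 (H1) depth=28
  del 122.21.112.144/28 (clear depth 28)
  + 152.0.0.0/8 (H1) depth=8
  Q 152.0.28.135: descend 10011000 ; hops seen [H1] ; pick H1
  + 217.33.0.0/16 (H1) depth=16
  + 122.21.112.152/32 (H0) depth=32
  Q 152.0.1.163: descend 10011000 ; hops seen [H1] ; pick H1
  del 152.0.0.0/8 (clear depth 8)
  + 217.33.188.0/24 (H2) depth=24
  Q 152.184.53.137: descend 10011000101110000011010110001001 ; hops seen [H0] ; pick H0
  Q 217.33.188.5: descend 110110010010000110111100 ; hops seen [H1,H2] ; pick H2
  + 217.33.0.0/16 (H2) depth=16
  Q 53.15.81.52: descend 0 ; hops seen [∅] ; pick no-route
  + 152.184.0.0/16 (H1) depth=16
  Q 152.184.53.137: descend 10011000101110000011010110001001 ; hops seen [H1,H0] ; pick H0
  + 152.184.0.0/15 (H2) depth=15
  Q 152.184.53.137: descend 10011000101110000011010110001001 ; hops seen [H2,H1,H0] ; pick H0
  + 217.33.188.45/32 (H2) depth=32
  del 217.33.188.0/24 (clear depth 24)
  del 217.33.188.45/32 (clear depth 32)
  Q 152.184.53.137: descend 10011000101110000011010110001001 ; hops seen [H2,H1,H0] ; pick H0
  + 217.33.176.0/20 (H1) depth=20
  + 122.21.112.128/25 (H1) depth=25
  + 122.21.112.152/32 (H2) depth=32
  Q 217.33.176.0: descend 11011001001000011011 ; hops seen [H2,H1] ; pick H1
  Q 152.184.0.1: descend 100110001011100000 ; hops seen [H2,H1] ; pick H1

== LOOKUPS ==
["H1","H1","H0","H2","no-route","H0","H0","H0","H1","H1"]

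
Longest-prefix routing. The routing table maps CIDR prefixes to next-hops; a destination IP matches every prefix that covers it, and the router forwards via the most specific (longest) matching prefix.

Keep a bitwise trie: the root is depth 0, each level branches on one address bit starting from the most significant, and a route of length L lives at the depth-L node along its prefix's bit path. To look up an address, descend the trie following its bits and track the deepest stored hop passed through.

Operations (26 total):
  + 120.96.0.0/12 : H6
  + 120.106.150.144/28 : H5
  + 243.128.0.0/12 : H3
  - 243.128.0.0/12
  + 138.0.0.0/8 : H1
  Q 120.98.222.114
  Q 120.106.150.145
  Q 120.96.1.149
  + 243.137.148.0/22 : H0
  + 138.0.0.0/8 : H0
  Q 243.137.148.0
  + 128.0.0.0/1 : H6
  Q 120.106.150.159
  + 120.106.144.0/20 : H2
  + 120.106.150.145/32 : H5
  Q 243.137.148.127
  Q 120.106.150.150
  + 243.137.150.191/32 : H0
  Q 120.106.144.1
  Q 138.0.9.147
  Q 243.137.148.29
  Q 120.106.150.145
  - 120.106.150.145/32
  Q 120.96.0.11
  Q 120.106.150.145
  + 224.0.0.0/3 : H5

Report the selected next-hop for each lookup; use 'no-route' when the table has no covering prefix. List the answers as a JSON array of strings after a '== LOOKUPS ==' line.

Trace:
  + 120.96.0.0/12 (H6) depth=12
  + 120.106.150.144/28 (H5) depth=28
  + 243.128.0.0/12 (H3) depth=12
  del 243.128.0.0/12 (clear depth 12)
  + 138.0.0.0/8 (H1) depth=8
  ? 120.98.222.114  path d0:-→d1:-→d2:-→d3:-→d4:-→d5:-→d6:-→d7:-→d8:-→d9:-→d10:-→d11:-→d12:H6  best=H6
  ? 120.106.150.145  path d0:-→d1:-→d2:-→d3:-→d4:-→d5:-→d6:-→d7:-→d8:-→d9:-→d10:-→d11:-→d12:H6→d13:-→d14:-→d15:-→d16:-→d17:-→d18:-→d19:-→d20:-→d21:-→d22:-→d23:-→d24:-→d25:-→d26:-→d27:-→d28:H5  best=H5
  ? 120.96.1.149  path d0:-→d1:-→d2:-→d3:-→d4:-→d5:-→d6:-→d7:-→d8:-→d9:-→d10:-→d11:-→d12:H6  best=H6
  + 243.137.148.0/22 (H0) depth=22
  + 138.0.0.0/8 (H0) depth=8
  ? 243.137.148.0  path d0:-→d1:-→d2:-→d3:-→d4:-→d5:-→d6:-→d7:-→d8:-→d9:-→d10:-→d11:-→d12:-→d13:-→d14:-→d15:-→d16:-→d17:-→d18:-→d19:-→d20:-→d21:-→d22:H0  best=H0
  + 128.0.0.0/1 (H6) depth=1
  ? 120.106.150.159  path d0:-→d1:-→d2:-→d3:-→d4:-→d5:-→d6:-→d7:-→d8:-→d9:-→d10:-→d11:-→d12:H6→d13:-→d14:-→d15:-→d16:-→d17:-→d18:-→d19:-→d20:-→d21:-→d22:-→d23:-→d24:-→d25:-→d26:-→d27:-→d28:H5  best=H5
  + 120.106.144.0/20 (H2) depth=20
  + 120.106.150.145/32 (H5) depth=32
  ? 243.137.148.127  path d0:-→d1:H6→d2:-→d3:-→d4:-→d5:-→d6:-→d7:-→d8:-→d9:-→d10:-→d11:-→d12:-→d13:-→d14:-→d15:-→d16:-→d17:-→d18:-→d19:-→d20:-→d21:-→d22:H0  best=H0
  ? 120.106.150.150  path d0:-→d1:-→d2:-→d3:-→d4:-→d5:-→d6:-→d7:-→d8:-→d9:-→d10:-→d11:-→d12:H6→d13:-→d14:-→d15:-→d16:-→d17:-→d18:-→d19:-→d20:H2→d21:-→d22:-→d23:-→d24:-→d25:-→d26:-→d27:-→d28:H5→d29:-  best=H5
  + 243.137.150.191/32 (H0) depth=32
  ? 120.106.144.1  path d0:-→d1:-→d2:-→d3:-→d4:-→d5:-→d6:-→d7:-→d8:-→d9:-→d10:-→d11:-→d12:H6→d13:-→d14:-→d15:-→d16:-→d17:-→d18:-→d19:-→d20:H2→d21:-  best=H2
  ? 138.0.9.147  path d0:-→d1:H6→d2:-→d3:-→d4:-→d5:-→d6:-→d7:-→d8:H0  best=H0
  ? 243.137.148.29  path d0:-→d1:H6→d2:-→d3:-→d4:-→d5:-→d6:-→d7:-→d8:-→d9:-→d10:-→d11:-→d12:-→d13:-→d14:-→d15:-→d16:-→d17:-→d18:-→d19:-→d20:-→d21:-→d22:H0  best=H0
  ? 120.106.150.145  path d0:-→d1:-→d2:-→d3:-→d4:-→d5:-→d6:-→d7:-→d8:-→d9:-→d10:-→d11:-→d12:H6→d13:-→d14:-→d15:-→d16:-→d17:-→d18:-→d19:-→d20:H2→d21:-→d22:-→d23:-→d24:-→d25:-→d26:-→d27:-→d28:H5→d29:-→d30:-→d31:-→d32:H5  best=H5
  del 120.106.150.145/32 (clear depth 32)
  ? 120.96.0.11  path d0:-→d1:-→d2:-→d3:-→d4:-→d5:-→d6:-→d7:-→d8:-→d9:-→d10:-→d11:-→d12:H6  best=H6
  ? 120.106.150.145  path d0:-→d1:-→d2:-→d3:-→d4:-→d5:-→d6:-→d7:-→d8:-→d9:-→d10:-→d11:-→d12:H6→d13:-→d14:-→d15:-→d16:-→d17:-→d18:-→d19:-→d20:H2→d21:-→d22:-→d23:-→d24:-→d25:-→d26:-→d27:-→d28:H5→d29:-→d30:-→d31:-→d32:-  best=H5
  + 224.0.0.0/3 (H5) depth=3

== LOOKUPS ==
["H6","H5","H6","H0","H5","H0","H5","H2","H0","H0","H5","H6","H5"]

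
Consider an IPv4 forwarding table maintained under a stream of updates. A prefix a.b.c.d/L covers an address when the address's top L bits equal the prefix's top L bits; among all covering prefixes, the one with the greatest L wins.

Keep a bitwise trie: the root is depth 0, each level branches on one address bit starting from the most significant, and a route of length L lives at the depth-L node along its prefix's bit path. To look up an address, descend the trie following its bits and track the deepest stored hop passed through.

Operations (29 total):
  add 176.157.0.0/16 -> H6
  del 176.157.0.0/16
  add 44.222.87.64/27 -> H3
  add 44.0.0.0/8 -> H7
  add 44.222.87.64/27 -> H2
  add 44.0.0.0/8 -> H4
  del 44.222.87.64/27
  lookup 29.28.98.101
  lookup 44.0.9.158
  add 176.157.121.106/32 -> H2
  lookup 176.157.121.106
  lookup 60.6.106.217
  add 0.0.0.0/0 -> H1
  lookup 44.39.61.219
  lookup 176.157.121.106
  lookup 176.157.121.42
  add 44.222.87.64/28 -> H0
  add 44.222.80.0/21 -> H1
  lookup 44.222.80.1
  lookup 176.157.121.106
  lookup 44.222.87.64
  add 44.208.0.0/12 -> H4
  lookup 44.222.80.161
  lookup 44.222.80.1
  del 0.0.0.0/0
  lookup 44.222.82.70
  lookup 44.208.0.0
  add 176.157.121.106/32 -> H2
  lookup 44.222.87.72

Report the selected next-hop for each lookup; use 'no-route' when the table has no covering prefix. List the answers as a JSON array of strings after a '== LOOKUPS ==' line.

Trace:
  + 176.157.0.0/16 (H6) depth=16
  del 176.157.0.0/16 (clear depth 16)
  + 44.222.87.64/27 (H3) depth=27
  + 44.0.0.0/8 (H7) depth=8
  + 44.222.87.64/27 (H2) depth=27
  + 44.0.0.0/8 (H4) depth=8
  del 44.222.87.64/27 (clear depth 27)
  ? 29.28.98.101  path d0:-→d1:-→d2:-  best=no-route
  ? 44.0.9.158  path d0:-→d1:-→d2:-→d3:-→d4:-→d5:-→d6:-→d7:-→d8:H4  best=H4
  + 176.157.121.106/32 (H2) depth=32
  ? 176.157.121.106  path d0:-→d1:-→d2:-→d3:-→d4:-→d5:-→d6:-→d7:-→d8:-→d9:-→d10:-→d11:-→d12:-→d13:-→d14:-→d15:-→d16:-→d17:-→d18:-→d19:-→d20:-→d21:-→d22:-→d23:-→d24:-→d25:-→d26:-→d27:-→d28:-→d29:-→d30:-→d31:-→d32:H2  best=H2
  ? 60.6.106.217  path d0:-→d1:-→d2:-→d3:-  best=no-route
  + 0.0.0.0/0 (H1) depth=0
  ? 44.39.61.219  path d0:H1→d1:-→d2:-→d3:-→d4:-→d5:-→d6:-→d7:-→d8:H4  best=H4
  ? 176.157.121.106  path d0:H1→d1:-→d2:-→d3:-→d4:-→d5:-→d6:-→d7:-→d8:-→d9:-→d10:-→d11:-→d12:-→d13:-→d14:-→d15:-→d16:-→d17:-→d18:-→d19:-→d20:-→d21:-→d22:-→d23:-→d24:-→d25:-→d26:-→d27:-→d28:-→d29:-→d30:-→d31:-→d32:H2  best=H2
  ? 176.157.121.42  path d0:H1→d1:-→d2:-→d3:-→d4:-→d5:-→d6:-→d7:-→d8:-→d9:-→d10:-→d11:-→d12:-→d13:-→d14:-→d15:-→d16:-→d17:-→d18:-→d19:-→d20:-→d21:-→d22:-→d23:-→d24:-→d25:-  best=H1
  + 44.222.87.64/28 (H0) depth=28
  + 44.222.80.0/21 (H1) depth=21
  ? 44.222.80.1  path d0:H1→d1:-→d2:-→d3:-→d4:-→d5:-→d6:-→d7:-→d8:H4→d9:-→d10:-→d11:-→d12:-→d13:-→d14:-→d15:-→d16:-→d17:-→d18:-→d19:-→d20:-→d21:H1  best=H1
  ? 176.157.121.106  path d0:H1→d1:-→d2:-→d3:-→d4:-→d5:-→d6:-→d7:-→d8:-→d9:-→d10:-→d11:-→d12:-→d13:-→d14:-→d15:-→d16:-→d17:-→d18:-→d19:-→d20:-→d21:-→d22:-→d23:-→d24:-→d25:-→d26:-→d27:-→d28:-→d29:-→d30:-→d31:-→d32:H2  best=H2
  ? 44.222.87.64  path d0:H1→d1:-→d2:-→d3:-→d4:-→d5:-→d6:-→d7:-→d8:H4→d9:-→d10:-→d11:-→d12:-→d13:-→d14:-→d15:-→d16:-→d17:-→d18:-→d19:-→d20:-→d21:H1→d22:-→d23:-→d24:-→d25:-→d26:-→d27:-→d28:H0  best=H0
  + 44.208.0.0/12 (H4) depth=12
  ? 44.222.80.161  path d0:H1→d1:-→d2:-→d3:-→d4:-→d5:-→d6:-→d7:-→d8:H4→d9:-→d10:-→d11:-→d12:H4→d13:-→d14:-→d15:-→d16:-→d17:-→d18:-→d19:-→d20:-→d21:H1  best=H1
  ? 44.222.80.1  path d0:H1→d1:-→d2:-→d3:-→d4:-→d5:-→d6:-→d7:-→d8:H4→d9:-→d10:-→d11:-→d12:H4→d13:-→d14:-→d15:-→d16:-→d17:-→d18:-→d19:-→d20:-→d21:H1  best=H1
  del 0.0.0.0/0 (clear depth 0)
  ? 44.222.82.70  path d0:-→d1:-→d2:-→d3:-→d4:-→d5:-→d6:-→d7:-→d8:H4→d9:-→d10:-→d11:-→d12:H4→d13:-→d14:-→d15:-→d16:-→d17:-→d18:-→d19:-→d20:-→d21:H1  best=H1
  ? 44.208.0.0  path d0:-→d1:-→d2:-→d3:-→d4:-→d5:-→d6:-→d7:-→d8:H4→d9:-→d10:-→d11:-→d12:H4  best=H4
  + 176.157.121.106/32 (H2) depth=32
  ? 44.222.87.72  path d0:-→d1:-→d2:-→d3:-→d4:-→d5:-→d6:-→d7:-→d8:H4→d9:-→d10:-→d11:-→d12:H4→d13:-→d14:-→d15:-→d16:-→d17:-→d18:-→d19:-→d20:-→d21:H1→d22:-→d23:-→d24:-→d25:-→d26:-→d27:-→d28:H0  best=H0

== LOOKUPS ==
["no-route","H4","H2","no-route","H4","H2","H1","H1","H2","H0","H1","H1","H1","H4","H0"]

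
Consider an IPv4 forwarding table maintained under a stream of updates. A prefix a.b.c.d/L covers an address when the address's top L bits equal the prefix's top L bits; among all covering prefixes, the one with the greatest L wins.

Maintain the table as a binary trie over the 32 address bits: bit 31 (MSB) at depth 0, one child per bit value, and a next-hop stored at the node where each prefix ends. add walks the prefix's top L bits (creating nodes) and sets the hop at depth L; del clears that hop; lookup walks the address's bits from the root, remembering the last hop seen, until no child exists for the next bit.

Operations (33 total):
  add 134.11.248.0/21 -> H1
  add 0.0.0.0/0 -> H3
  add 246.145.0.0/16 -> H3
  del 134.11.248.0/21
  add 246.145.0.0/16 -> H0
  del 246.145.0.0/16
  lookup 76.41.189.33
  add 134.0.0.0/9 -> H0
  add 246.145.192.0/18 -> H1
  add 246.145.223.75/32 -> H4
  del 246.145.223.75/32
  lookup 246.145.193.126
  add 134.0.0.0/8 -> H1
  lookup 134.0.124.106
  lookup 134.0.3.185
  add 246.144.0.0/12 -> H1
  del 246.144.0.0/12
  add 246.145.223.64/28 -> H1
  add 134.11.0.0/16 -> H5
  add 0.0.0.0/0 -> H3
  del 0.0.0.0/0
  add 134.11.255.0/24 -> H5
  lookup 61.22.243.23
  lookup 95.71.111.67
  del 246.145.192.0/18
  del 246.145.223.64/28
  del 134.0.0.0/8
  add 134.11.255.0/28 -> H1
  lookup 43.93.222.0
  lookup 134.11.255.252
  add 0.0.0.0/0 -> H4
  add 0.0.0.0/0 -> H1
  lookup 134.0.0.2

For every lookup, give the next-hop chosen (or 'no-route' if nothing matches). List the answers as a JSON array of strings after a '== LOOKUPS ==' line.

Apply in order:
  + 134.11.248.0/21 (H1) depth=21
  + 0.0.0.0/0 (H3) depth=0
  + 246.145.0.0/16 (H3) depth=16
  - 134.11.248.0/21 clear@21
  + 246.145.0.0/16 (H0) depth=16
  - 246.145.0.0/16 clear@16
  lookup 76.41.189.33: bits ε walk d0:H3 -> H3
  + 134.0.0.0/9 (H0) depth=9
  + 246.145.192.0/18 (H1) depth=18
  + 246.145.223.75/32 (H4) depth=32
  - 246.145.223.75/32 clear@32
  lookup 246.145.193.126: bits 1111011010010001110 walk d0:H3→d1:-→d2:-→d3:-→d4:-→d5:-→d6:-→d7:-→d8:-→d9:-→d10:-→d11:-→d12:-→d13:-→d14:-→d15:-→d16:-→d17:-→d18:H1→d19:- -> H1
  + 134.0.0.0/8 (H1) depth=8
  lookup 134.0.124.106: bits 100001100000 walk d0:H3→d1:-→d2:-→d3:-→d4:-→d5:-→d6:-→d7:-→d8:H1→d9:H0→d10:-→d11:-→d12:- -> H0
  lookup 134.0.3.185: bits 100001100000 walk d0:H3→d1:-→d2:-→d3:-→d4:-→d5:-→d6:-→d7:-→d8:H1→d9:H0→d10:-→d11:-→d12:- -> H0
  + 246.144.0.0/12 (H1) depth=12
  - 246.144.0.0/12 clear@12
  + 246.145.223.64/28 (H1) depth=28
  + 134.11.0.0/16 (H5) depth=16
  + 0.0.0.0/0 (H3) depth=0
  - 0.0.0.0/0 clear@0
  + 134.11.255.0/24 (H5) depth=24
  lookup 61.22.243.23: bits ε walk d0:- -> no-route
  lookup 95.71.111.67: bits ε walk d0:- -> no-route
  - 246.145.192.0/18 clear@18
  - 246.145.223.64/28 clear@28
  - 134.0.0.0/8 clear@8
  + 134.11.255.0/28 (H1) depth=28
  lookup 43.93.222.0: bits ε walk d0:- -> no-route
  lookup 134.11.255.252: bits 100001100000101111111111 walk d0:-→d1:-→d2:-→d3:-→d4:-→d5:-→d6:-→d7:-→d8:-→d9:H0→d10:-→d11:-→d12:-→d13:-→d14:-→d15:-→d16:H5→d17:-→d18:-→d19:-→d20:-→d21:-→d22:-→d23:-→d24:H5 -> H5
  + 0.0.0.0/0 (H4) depth=0
  + 0.0.0.0/0 (H1) depth=0
  lookup 134.0.0.2: bits 100001100000 walk d0:H1→d1:-→d2:-→d3:-→d4:-→d5:-→d6:-→d7:-→d8:-→d9:H0→d10:-→d11:-→d12:- -> H0

== LOOKUPS ==
["H3","H1","H0","H0","no-route","no-route","no-route","H5","H0"]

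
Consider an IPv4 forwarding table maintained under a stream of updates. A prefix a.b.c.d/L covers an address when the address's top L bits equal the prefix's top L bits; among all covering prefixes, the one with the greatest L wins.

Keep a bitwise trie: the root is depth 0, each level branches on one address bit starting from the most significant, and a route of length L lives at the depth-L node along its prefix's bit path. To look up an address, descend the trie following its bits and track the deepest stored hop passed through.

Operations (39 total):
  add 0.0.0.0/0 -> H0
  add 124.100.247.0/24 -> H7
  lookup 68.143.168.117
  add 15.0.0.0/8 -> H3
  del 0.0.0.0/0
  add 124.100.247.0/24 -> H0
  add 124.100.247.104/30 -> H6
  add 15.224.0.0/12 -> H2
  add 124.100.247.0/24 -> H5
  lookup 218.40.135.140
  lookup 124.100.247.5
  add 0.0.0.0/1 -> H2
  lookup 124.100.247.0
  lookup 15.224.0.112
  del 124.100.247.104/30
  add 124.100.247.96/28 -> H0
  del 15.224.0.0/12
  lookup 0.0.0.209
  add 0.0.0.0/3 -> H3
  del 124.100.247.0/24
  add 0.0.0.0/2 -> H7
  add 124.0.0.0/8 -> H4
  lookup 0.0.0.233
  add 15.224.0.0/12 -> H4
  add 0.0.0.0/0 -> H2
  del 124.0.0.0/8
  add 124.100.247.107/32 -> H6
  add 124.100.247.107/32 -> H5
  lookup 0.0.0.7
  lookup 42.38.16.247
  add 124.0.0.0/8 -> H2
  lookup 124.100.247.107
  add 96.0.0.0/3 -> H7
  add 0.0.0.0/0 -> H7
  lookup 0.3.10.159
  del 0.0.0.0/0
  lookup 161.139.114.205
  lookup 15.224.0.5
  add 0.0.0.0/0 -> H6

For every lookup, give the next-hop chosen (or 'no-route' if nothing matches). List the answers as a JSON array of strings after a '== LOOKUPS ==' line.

Trace:
  + 0.0.0.0/0 (H0) depth=0
  + 124.100.247.0/24 (H7) depth=24
  Q 68.143.168.117: descend 01 ; hops seen [H0] ; pick H0
  + 15.0.0.0/8 (H3) depth=8
  - 0.0.0.0/0 clear@0
  + 124.100.247.0/24 (H0) depth=24
  + 124.100.247.104/30 (H6) depth=30
  + 15.224.0.0/12 (H2) depth=12
  + 124.100.247.0/24 (H5) depth=24
  Q 218.40.135.140: descend ε ; hops seen [∅] ; pick no-route
  Q 124.100.247.5: descend 0111110001100100111101110 ; hops seen [H5] ; pick H5
  + 0.0.0.0/1 (H2) depth=1
  Q 124.100.247.0: descend 0111110001100100111101110 ; hops seen [H2,H5] ; pick H5
  Q 15.224.0.112: descend 000011111110 ; hops seen [H2,H3,H2] ; pick H2
  - 124.100.247.104/30 clear@30
  + 124.100.247.96/28 (H0) depth=28
  - 15.224.0.0/12 clear@12
  Q 0.0.0.209: descend 0000 ; hops seen [H2] ; pick H2
  + 0.0.0.0/3 (H3) depth=3
  - 124.100.247.0/24 clear@24
  + 0.0.0.0/2 (H7) depth=2
  + 124.0.0.0/8 (H4) depth=8
  Q 0.0.0.233: descend 0000 ; hops seen [H2,H7,H3] ; pick H3
  + 15.224.0.0/12 (H4) depth=12
  + 0.0.0.0/0 (H2) depth=0
  - 124.0.0.0/8 clear@8
  + 124.100.247.107/32 (H6) depth=32
  + 124.100.247.107/32 (H5) depth=32
  Q 0.0.0.7: descend 0000 ; hops seen [H2,H2,H7,H3] ; pick H3
  Q 42.38.16.247: descend 00 ; hops seen [H2,H2,H7] ; pick H7
  + 124.0.0.0/8 (H2) depth=8
  Q 124.100.247.107: descend 01111100011001001111011101101011 ; hops seen [H2,H2,H2,H0,H5] ; pick H5
  + 96.0.0.0/3 (H7) depth=3
  + 0.0.0.0/0 (H7) depth=0
  Q 0.3.10.159: descend 0000 ; hops seen [H7,H2,H7,H3] ; pick H3
  - 0.0.0.0/0 clear@0
  Q 161.139.114.205: descend ε ; hops seen [∅] ; pick no-route
  Q 15.224.0.5: descend 000011111110 ; hops seen [H2,H7,H3,H3,H4] ; pick H4
  + 0.0.0.0/0 (H6) depth=0

== LOOKUPS ==
["H0","no-route","H5","H5","H2","H2","H3","H3","H7","H5","H3","no-route","H4"]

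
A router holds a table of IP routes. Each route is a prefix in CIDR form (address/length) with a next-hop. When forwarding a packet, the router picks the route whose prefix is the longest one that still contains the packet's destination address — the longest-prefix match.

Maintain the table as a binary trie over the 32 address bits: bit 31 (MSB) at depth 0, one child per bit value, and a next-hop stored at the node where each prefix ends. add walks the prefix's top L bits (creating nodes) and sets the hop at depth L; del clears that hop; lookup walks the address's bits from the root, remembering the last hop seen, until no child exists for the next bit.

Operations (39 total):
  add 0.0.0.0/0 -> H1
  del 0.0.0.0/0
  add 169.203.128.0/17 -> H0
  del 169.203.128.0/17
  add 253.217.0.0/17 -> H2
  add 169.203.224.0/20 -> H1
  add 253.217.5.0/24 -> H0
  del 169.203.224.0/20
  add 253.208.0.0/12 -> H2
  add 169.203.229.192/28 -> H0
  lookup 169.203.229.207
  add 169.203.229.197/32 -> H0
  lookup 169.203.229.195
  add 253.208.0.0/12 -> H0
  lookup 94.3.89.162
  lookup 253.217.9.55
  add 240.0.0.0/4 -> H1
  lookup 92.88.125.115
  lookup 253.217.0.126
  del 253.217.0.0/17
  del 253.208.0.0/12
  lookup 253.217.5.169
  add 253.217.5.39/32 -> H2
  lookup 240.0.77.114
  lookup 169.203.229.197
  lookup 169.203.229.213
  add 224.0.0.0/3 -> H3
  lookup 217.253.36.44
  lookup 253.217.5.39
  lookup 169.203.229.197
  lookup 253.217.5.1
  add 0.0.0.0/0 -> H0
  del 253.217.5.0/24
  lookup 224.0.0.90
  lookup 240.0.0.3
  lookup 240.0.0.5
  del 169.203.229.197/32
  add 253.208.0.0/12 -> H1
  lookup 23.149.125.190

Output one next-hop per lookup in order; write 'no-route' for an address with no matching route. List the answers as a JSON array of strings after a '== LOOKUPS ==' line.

Trace:
  add 0.0.0.0/0 -> H1 at depth 0
  del 0.0.0.0/0 (clear depth 0)
  add 169.203.128.0/17 -> H0 at depth 17
  del 169.203.128.0/17 (clear depth 17)
  add 253.217.0.0/17 -> H2 at depth 17
  add 169.203.224.0/20 -> H1 at depth 20
  add 253.217.5.0/24 -> H0 at depth 24
  del 169.203.224.0/20 (clear depth 20)
  add 253.208.0.0/12 -> H2 at depth 12
  add 169.203.229.192/28 -> H0 at depth 28
  Q 169.203.229.207: descend 1010100111001011111001011100 ; hops seen [H0] ; pick H0
  add 169.203.229.197/32 -> H0 at depth 32
  Q 169.203.229.195: descend 10101001110010111110010111000 ; hops seen [H0] ; pick H0
  add 253.208.0.0/12 -> H0 at depth 12
  Q 94.3.89.162: descend ε ; hops seen [∅] ; pick no-route
  Q 253.217.9.55: descend 11111101110110010000 ; hops seen [H0,H2] ; pick H2
  add 240.0.0.0/4 -> H1 at depth 4
  Q 92.88.125.115: descend ε ; hops seen [∅] ; pick no-route
  Q 253.217.0.126: descend 111111011101100100000 ; hops seen [H1,H0,H2] ; pick H2
  del 253.217.0.0/17 (clear depth 17)
  del 253.208.0.0/12 (clear depth 12)
  Q 253.217.5.169: descend 111111011101100100000101 ; hops seen [H1,H0] ; pick H0
  add 253.217.5.39/32 -> H2 at depth 32
  Q 240.0.77.114: descend 1111 ; hops seen [H1] ; pick H1
  Q 169.203.229.197: descend 10101001110010111110010111000101 ; hops seen [H0,H0] ; pick H0
  Q 169.203.229.213: descend 101010011100101111100101110 ; hops seen [∅] ; pick no-route
  add 224.0.0.0/3 -> H3 at depth 3
  Q 217.253.36.44: descend 11 ; hops seen [∅] ; pick no-route
  Q 253.217.5.39: descend 11111101110110010000010100100111 ; hops seen [H3,H1,H0,H2] ; pick H2
  Q 169.203.229.197: descend 10101001110010111110010111000101 ; hops seen [H0,H0] ; pick H0
  Q 253.217.5.1: descend 11111101110110010000010100 ; hops seen [H3,H1,H0] ; pick H0
  add 0.0.0.0/0 -> H0 at depth 0
  del 253.217.5.0/24 (clear depth 24)
  Q 224.0.0.90: descend 111 ; hops seen [H0,H3] ; pick H3
  Q 240.0.0.3: descend 1111 ; hops seen [H0,H3,H1] ; pick H1
  Q 240.0.0.5: descend 1111 ; hops seen [H0,H3,H1] ; pick H1
  del 169.203.229.197/32 (clear depth 32)
  add 253.208.0.0/12 -> H1 at depth 12
  Q 23.149.125.190: descend ε ; hops seen [H0] ; pick H0

== LOOKUPS ==
["H0","H0","no-route","H2","no-route","H2","H0","H1","H0","no-route","no-route","H2","H0","H0","H3","H1","H1","H0"]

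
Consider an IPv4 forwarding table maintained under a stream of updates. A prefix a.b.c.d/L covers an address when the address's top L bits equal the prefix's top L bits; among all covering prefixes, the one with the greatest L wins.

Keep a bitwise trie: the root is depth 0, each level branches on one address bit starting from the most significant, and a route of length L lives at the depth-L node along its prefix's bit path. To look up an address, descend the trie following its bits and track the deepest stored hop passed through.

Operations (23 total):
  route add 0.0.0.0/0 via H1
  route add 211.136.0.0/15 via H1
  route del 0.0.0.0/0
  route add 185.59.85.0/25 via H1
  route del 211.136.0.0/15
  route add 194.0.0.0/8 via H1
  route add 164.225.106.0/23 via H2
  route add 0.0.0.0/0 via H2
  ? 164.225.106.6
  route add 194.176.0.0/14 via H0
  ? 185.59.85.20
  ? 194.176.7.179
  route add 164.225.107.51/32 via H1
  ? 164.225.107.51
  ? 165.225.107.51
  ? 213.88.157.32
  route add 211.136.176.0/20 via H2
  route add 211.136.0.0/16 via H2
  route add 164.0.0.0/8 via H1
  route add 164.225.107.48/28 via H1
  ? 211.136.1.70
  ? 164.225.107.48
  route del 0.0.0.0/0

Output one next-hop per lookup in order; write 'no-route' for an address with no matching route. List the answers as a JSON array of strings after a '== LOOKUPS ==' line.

Apply in order:
  add 0.0.0.0/0 -> H1 at depth 0
  add 211.136.0.0/15 -> H1 at depth 15
  del 0.0.0.0/0 (clear depth 0)
  add 185.59.85.0/25 -> H1 at depth 25
  del 211.136.0.0/15 (clear depth 15)
  add 194.0.0.0/8 -> H1 at depth 8
  add 164.225.106.0/23 -> H2 at depth 23
  add 0.0.0.0/0 -> H2 at depth 0
  lookup 164.225.106.6: bits 10100100111000010110101 walk d0:H2→d1:-→d2:-→d3:-→d4:-→d5:-→d6:-→d7:-→d8:-→d9:-→d10:-→d11:-→d12:-→d13:-→d14:-→d15:-→d16:-→d17:-→d18:-→d19:-→d20:-→d21:-→d22:-→d23:H2 -> H2
  add 194.176.0.0/14 -> H0 at depth 14
  lookup 185.59.85.20: bits 1011100100111011010101010 walk d0:H2→d1:-→d2:-→d3:-→d4:-→d5:-→d6:-→d7:-→d8:-→d9:-→d10:-→d11:-→d12:-→d13:-→d14:-→d15:-→d16:-→d17:-→d18:-→d19:-→d20:-→d21:-→d22:-→d23:-→d24:-→d25:H1 -> H1
  lookup 194.176.7.179: bits 11000010101100 walk d0:H2→d1:-→d2:-→d3:-→d4:-→d5:-→d6:-→d7:-→d8:H1→d9:-→d10:-→d11:-→d12:-→d13:-→d14:H0 -> H0
  add 164.225.107.51/32 -> H1 at depth 32
  lookup 164.225.107.51: bits 10100100111000010110101100110011 walk d0:H2→d1:-→d2:-→d3:-→d4:-→d5:-→d6:-→d7:-→d8:-→d9:-→d10:-→d11:-→d12:-→d13:-→d14:-→d15:-→d16:-→d17:-→d18:-→d19:-→d20:-→d21:-→d22:-→d23:H2→d24:-→d25:-→d26:-→d27:-→d28:-→d29:-→d30:-→d31:-→d32:H1 -> H1
  lookup 165.225.107.51: bits 1010010 walk d0:H2→d1:-→d2:-→d3:-→d4:-→d5:-→d6:-→d7:- -> H2
  lookup 213.88.157.32: bits 11010 walk d0:H2→d1:-→d2:-→d3:-→d4:-→d5:- -> H2
  add 211.136.176.0/20 -> H2 at depth 20
  add 211.136.0.0/16 -> H2 at depth 16
  add 164.0.0.0/8 -> H1 at depth 8
  add 164.225.107.48/28 -> H1 at depth 28
  lookup 211.136.1.70: bits 1101001110001000 walk d0:H2→d1:-→d2:-→d3:-→d4:-→d5:-→d6:-→d7:-→d8:-→d9:-→d10:-→d11:-→d12:-→d13:-→d14:-→d15:-→d16:H2 -> H2
  lookup 164.225.107.48: bits 101001001110000101101011001100 walk d0:H2→d1:-→d2:-→d3:-→d4:-→d5:-→d6:-→d7:-→d8:H1→d9:-→d10:-→d11:-→d12:-→d13:-→d14:-→d15:-→d16:-→d17:-→d18:-→d19:-→d20:-→d21:-→d22:-→d23:H2→d24:-→d25:-→d26:-→d27:-→d28:H1→d29:-→d30:- -> H1
  del 0.0.0.0/0 (clear depth 0)

== LOOKUPS ==
["H2","H1","H0","H1","H2","H2","H2","H1"]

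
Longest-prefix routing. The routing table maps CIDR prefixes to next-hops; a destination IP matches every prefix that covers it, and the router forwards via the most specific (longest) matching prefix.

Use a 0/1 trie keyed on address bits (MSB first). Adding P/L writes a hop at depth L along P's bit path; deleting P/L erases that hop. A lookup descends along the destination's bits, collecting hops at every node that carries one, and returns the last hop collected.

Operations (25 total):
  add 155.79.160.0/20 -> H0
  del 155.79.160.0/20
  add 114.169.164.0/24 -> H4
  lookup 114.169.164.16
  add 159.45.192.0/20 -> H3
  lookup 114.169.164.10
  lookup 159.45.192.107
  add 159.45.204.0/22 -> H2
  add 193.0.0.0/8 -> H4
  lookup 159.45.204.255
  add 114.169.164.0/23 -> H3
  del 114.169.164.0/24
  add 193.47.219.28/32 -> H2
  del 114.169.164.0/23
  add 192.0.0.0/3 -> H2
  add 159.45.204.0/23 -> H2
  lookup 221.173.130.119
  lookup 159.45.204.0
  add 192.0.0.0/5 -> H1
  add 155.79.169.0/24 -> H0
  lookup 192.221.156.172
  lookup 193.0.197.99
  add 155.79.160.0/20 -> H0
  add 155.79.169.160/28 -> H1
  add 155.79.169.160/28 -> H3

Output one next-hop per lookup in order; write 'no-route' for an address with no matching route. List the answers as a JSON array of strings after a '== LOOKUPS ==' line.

Apply in order:
  + 155.79.160.0/20 (H0) depth=20
  del 155.79.160.0/20 (clear depth 20)
  + 114.169.164.0/24 (H4) depth=24
  ? 114.169.164.16  path d0:-→d1:-→d2:-→d3:-→d4:-→d5:-→d6:-→d7:-→d8:-→d9:-→d10:-→d11:-→d12:-→d13:-→d14:-→d15:-→d16:-→d17:-→d18:-→d19:-→d20:-→d21:-→d22:-→d23:-→d24:H4  best=H4
  + 159.45.192.0/20 (H3) depth=20
  ? 114.169.164.10  path d0:-→d1:-→d2:-→d3:-→d4:-→d5:-→d6:-→d7:-→d8:-→d9:-→d10:-→d11:-→d12:-→d13:-→d14:-→d15:-→d16:-→d17:-→d18:-→d19:-→d20:-→d21:-→d22:-→d23:-→d24:H4  best=H4
  ? 159.45.192.107  path d0:-→d1:-→d2:-→d3:-→d4:-→d5:-→d6:-→d7:-→d8:-→d9:-→d10:-→d11:-→d12:-→d13:-→d14:-→d15:-→d16:-→d17:-→d18:-→d19:-→d20:H3  best=H3
  + 159.45.204.0/22 (H2) depth=22
  + 193.0.0.0/8 (H4) depth=8
  ? 159.45.204.255  path d0:-→d1:-→d2:-→d3:-→d4:-→d5:-→d6:-→d7:-→d8:-→d9:-→d10:-→d11:-→d12:-→d13:-→d14:-→d15:-→d16:-→d17:-→d18:-→d19:-→d20:H3→d21:-→d22:H2  best=H2
  + 114.169.164.0/23 (H3) depth=23
  del 114.169.164.0/24 (clear depth 24)
  + 193.47.219.28/32 (H2) depth=32
  del 114.169.164.0/23 (clear depth 23)
  + 192.0.0.0/3 (H2) depth=3
  + 159.45.204.0/23 (H2) depth=23
  ? 221.173.130.119  path d0:-→d1:-→d2:-→d3:H2  best=H2
  ? 159.45.204.0  path d0:-→d1:-→d2:-→d3:-→d4:-→d5:-→d6:-→d7:-→d8:-→d9:-→d10:-→d11:-→d12:-→d13:-→d14:-→d15:-→d16:-→d17:-→d18:-→d19:-→d20:H3→d21:-→d22:H2→d23:H2  best=H2
  + 192.0.0.0/5 (H1) depth=5
  + 155.79.169.0/24 (H0) depth=24
  ? 192.221.156.172  path d0:-→d1:-→d2:-→d3:H2→d4:-→d5:H1→d6:-→d7:-  best=H1
  ? 193.0.197.99  path d0:-→d1:-→d2:-→d3:H2→d4:-→d5:H1→d6:-→d7:-→d8:H4→d9:-→d10:-  best=H4
  + 155.79.160.0/20 (H0) depth=20
  + 155.79.169.160/28 (H1) depth=28
  + 155.79.169.160/28 (H3) depth=28

== LOOKUPS ==
["H4","H4","H3","H2","H2","H2","H1","H4"]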